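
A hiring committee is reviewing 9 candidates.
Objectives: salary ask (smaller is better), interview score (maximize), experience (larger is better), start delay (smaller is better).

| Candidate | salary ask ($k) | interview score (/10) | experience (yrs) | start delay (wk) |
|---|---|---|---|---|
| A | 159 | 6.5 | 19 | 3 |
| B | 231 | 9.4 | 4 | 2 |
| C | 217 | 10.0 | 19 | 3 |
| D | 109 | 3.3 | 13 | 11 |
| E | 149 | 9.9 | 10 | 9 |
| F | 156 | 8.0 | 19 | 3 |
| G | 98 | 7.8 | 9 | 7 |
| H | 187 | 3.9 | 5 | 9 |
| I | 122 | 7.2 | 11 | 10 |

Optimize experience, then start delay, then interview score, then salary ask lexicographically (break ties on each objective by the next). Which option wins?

C

First maximize experience: best is 19, kept {A, C, F}.
Then minimize start delay: best is 3, kept {A, C, F}.
Then maximize interview score: best is 10.0, kept {C}.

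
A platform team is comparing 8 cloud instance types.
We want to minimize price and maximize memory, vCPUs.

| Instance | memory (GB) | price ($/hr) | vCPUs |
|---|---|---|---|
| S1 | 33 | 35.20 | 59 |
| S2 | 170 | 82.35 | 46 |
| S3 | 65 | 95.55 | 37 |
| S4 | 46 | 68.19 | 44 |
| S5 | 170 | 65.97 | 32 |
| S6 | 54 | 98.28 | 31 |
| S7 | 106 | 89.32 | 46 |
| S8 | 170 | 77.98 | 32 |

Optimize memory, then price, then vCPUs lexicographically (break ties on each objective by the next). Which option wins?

S5

First maximize memory: best is 170, kept {S2, S5, S8}.
Then minimize price: best is 65.97, kept {S5}.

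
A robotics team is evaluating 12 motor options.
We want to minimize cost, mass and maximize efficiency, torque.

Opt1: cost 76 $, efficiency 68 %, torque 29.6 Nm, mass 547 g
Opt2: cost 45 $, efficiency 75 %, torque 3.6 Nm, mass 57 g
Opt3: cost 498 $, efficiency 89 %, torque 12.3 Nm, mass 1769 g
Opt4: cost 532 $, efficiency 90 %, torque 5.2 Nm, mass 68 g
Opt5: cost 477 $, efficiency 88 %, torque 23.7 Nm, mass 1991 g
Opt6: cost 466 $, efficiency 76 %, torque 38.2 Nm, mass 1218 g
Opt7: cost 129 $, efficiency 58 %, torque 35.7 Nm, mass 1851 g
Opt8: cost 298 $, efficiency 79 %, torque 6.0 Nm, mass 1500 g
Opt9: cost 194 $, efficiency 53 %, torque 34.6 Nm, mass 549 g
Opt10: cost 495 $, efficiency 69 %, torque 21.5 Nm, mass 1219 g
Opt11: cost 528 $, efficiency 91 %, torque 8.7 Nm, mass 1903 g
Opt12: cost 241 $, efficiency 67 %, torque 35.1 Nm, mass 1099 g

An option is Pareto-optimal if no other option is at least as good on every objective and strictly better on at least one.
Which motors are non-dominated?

Opt1: not dominated.
Opt2: not dominated (best cost).
Opt3: not dominated.
Opt4: not dominated.
Opt5: not dominated.
Opt6: not dominated (best torque).
Opt7: not dominated.
Opt8: not dominated.
Opt9: not dominated.
Opt10: dominated by Opt6 (cost 466≤495, efficiency 76≥69, torque 38.2≥21.5, mass 1218≤1219).
Opt11: not dominated (best efficiency).
Opt12: not dominated.

Opt1, Opt2, Opt3, Opt4, Opt5, Opt6, Opt7, Opt8, Opt9, Opt11, Opt12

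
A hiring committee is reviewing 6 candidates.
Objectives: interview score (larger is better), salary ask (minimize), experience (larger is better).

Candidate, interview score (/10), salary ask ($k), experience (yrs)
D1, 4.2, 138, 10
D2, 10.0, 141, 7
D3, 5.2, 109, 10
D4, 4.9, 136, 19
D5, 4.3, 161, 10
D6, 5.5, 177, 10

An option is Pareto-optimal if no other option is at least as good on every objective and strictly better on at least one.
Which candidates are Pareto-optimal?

D1: dominated by D3 (interview score 5.2≥4.2, salary ask 109≤138, experience 10≥10).
D2: not dominated (best interview score).
D3: not dominated (best salary ask).
D4: not dominated (best experience).
D5: dominated by D3 (interview score 5.2≥4.3, salary ask 109≤161, experience 10≥10).
D6: not dominated.

D2, D3, D4, D6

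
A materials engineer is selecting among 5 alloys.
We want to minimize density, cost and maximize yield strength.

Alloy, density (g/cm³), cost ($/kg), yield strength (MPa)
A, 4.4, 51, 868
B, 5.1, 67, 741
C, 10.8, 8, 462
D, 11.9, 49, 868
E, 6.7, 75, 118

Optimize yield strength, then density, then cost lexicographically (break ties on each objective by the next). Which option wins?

A

First maximize yield strength: best is 868, kept {A, D}.
Then minimize density: best is 4.4, kept {A}.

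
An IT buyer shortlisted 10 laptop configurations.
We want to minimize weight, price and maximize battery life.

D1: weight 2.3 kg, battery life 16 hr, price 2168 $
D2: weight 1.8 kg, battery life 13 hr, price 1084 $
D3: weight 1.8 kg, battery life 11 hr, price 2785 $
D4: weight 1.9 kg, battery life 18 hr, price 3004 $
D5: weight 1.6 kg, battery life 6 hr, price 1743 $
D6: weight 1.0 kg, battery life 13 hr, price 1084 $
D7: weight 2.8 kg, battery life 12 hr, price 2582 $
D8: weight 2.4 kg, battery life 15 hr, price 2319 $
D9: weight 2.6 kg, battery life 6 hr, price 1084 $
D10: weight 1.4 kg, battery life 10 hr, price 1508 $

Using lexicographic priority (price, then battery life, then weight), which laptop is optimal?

D6

First minimize price: best is 1084, kept {D2, D6, D9}.
Then maximize battery life: best is 13, kept {D2, D6}.
Then minimize weight: best is 1.0, kept {D6}.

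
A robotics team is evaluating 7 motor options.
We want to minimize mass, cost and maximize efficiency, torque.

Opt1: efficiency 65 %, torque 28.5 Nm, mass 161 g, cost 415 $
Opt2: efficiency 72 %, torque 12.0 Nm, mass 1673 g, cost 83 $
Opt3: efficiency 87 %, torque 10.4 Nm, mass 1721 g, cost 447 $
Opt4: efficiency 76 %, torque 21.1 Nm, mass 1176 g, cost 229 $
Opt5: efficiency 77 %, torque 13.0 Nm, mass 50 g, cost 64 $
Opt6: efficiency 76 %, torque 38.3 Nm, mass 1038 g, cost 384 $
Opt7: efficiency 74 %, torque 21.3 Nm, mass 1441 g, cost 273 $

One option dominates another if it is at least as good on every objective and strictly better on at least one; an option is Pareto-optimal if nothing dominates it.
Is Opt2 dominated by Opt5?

Yes

Opt5 vs Opt2: efficiency 77≥72, torque 13.0≥12.0, mass 50≤1673, cost 64≤83 — Opt5 is at least as good on every objective with at least one strict improvement.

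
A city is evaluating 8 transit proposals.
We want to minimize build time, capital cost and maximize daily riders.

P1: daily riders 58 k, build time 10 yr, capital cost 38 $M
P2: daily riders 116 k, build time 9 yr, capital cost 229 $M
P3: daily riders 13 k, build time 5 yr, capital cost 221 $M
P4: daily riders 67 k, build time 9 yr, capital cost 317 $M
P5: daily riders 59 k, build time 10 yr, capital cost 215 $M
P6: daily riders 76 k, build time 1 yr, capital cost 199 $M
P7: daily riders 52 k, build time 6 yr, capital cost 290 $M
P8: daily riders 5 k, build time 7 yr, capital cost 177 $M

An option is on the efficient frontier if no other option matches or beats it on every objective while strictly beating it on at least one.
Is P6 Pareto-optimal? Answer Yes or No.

Yes

P1: worse on daily riders (58 vs 76).
P2: worse on build time (9 vs 1).
P3: worse on daily riders (13 vs 76).
P4: worse on daily riders (67 vs 76).
P5: worse on daily riders (59 vs 76).
P7: worse on daily riders (52 vs 76).
P8: worse on daily riders (5 vs 76).
No option is at least as good as P6 on every objective and strictly better on one.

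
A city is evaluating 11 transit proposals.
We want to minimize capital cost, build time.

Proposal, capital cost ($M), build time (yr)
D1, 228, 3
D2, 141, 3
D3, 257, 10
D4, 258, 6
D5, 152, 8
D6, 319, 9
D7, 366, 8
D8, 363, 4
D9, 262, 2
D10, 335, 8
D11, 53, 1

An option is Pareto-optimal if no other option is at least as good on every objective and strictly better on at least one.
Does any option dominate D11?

No

D1: worse on capital cost (228 vs 53).
D2: worse on capital cost (141 vs 53).
D3: worse on capital cost (257 vs 53).
D4: worse on capital cost (258 vs 53).
D5: worse on capital cost (152 vs 53).
D6: worse on capital cost (319 vs 53).
D7: worse on capital cost (366 vs 53).
D8: worse on capital cost (363 vs 53).
D9: worse on capital cost (262 vs 53).
D10: worse on capital cost (335 vs 53).
No option is at least as good as D11 on every objective and strictly better on one.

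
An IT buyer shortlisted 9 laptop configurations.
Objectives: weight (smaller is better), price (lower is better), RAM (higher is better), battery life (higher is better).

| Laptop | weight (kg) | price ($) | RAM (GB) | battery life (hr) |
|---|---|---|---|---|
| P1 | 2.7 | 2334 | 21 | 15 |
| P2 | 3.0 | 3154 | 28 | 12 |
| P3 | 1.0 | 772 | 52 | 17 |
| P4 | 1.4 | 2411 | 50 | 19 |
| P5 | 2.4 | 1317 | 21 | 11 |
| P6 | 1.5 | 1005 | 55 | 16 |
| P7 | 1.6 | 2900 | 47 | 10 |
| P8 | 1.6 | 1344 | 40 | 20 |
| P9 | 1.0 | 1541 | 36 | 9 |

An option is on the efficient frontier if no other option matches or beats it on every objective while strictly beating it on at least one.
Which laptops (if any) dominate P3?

P1: worse on weight (2.7 vs 1.0).
P2: worse on weight (3.0 vs 1.0).
P4: worse on weight (1.4 vs 1.0).
P5: worse on weight (2.4 vs 1.0).
P6: worse on weight (1.5 vs 1.0).
P7: worse on weight (1.6 vs 1.0).
P8: worse on weight (1.6 vs 1.0).
P9: worse on price (1541 vs 772).
No option dominates P3.

none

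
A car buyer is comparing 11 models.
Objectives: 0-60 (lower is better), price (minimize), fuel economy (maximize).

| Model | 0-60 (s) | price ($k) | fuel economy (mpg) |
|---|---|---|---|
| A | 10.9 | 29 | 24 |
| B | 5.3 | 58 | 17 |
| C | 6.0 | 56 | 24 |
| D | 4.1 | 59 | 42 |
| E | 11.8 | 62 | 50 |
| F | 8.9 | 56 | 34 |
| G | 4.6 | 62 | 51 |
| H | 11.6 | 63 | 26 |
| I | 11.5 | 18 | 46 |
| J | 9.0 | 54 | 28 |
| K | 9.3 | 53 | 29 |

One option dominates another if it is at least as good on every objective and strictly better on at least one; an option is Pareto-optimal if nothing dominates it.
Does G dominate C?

G vs C: G is worse on price (62 vs 56), so it does not dominate C.

No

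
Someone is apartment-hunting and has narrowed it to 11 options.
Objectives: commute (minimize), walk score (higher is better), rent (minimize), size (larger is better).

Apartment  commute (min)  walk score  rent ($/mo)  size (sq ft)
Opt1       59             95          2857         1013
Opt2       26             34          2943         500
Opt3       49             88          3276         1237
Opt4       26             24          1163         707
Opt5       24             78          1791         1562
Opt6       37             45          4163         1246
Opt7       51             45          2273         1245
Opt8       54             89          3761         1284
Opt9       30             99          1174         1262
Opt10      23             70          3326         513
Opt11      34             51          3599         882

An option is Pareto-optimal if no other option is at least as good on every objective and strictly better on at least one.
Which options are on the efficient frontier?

Opt4, Opt5, Opt8, Opt9, Opt10

Opt1: dominated by Opt9 (commute 30≤59, walk score 99≥95, rent 1174≤2857, size 1262≥1013).
Opt2: dominated by Opt5 (commute 24≤26, walk score 78≥34, rent 1791≤2943, size 1562≥500).
Opt3: dominated by Opt9 (commute 30≤49, walk score 99≥88, rent 1174≤3276, size 1262≥1237).
Opt4: not dominated (best rent).
Opt5: not dominated (best size).
Opt6: dominated by Opt5 (commute 24≤37, walk score 78≥45, rent 1791≤4163, size 1562≥1246).
Opt7: dominated by Opt5 (commute 24≤51, walk score 78≥45, rent 1791≤2273, size 1562≥1245).
Opt8: not dominated.
Opt9: not dominated (best walk score).
Opt10: not dominated (best commute).
Opt11: dominated by Opt5 (commute 24≤34, walk score 78≥51, rent 1791≤3599, size 1562≥882).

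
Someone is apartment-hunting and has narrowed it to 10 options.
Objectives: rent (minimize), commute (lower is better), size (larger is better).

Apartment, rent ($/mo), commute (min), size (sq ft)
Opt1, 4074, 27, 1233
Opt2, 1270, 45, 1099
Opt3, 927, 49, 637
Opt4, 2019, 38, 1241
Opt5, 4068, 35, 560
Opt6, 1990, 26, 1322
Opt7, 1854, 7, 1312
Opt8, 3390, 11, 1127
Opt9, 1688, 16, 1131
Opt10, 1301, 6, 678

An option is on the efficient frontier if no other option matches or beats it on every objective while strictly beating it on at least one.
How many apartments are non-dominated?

Opt1: dominated by Opt6 (rent 1990≤4074, commute 26≤27, size 1322≥1233).
Opt2: not dominated.
Opt3: not dominated (best rent).
Opt4: dominated by Opt6 (rent 1990≤2019, commute 26≤38, size 1322≥1241).
Opt5: dominated by Opt6 (rent 1990≤4068, commute 26≤35, size 1322≥560).
Opt6: not dominated (best size).
Opt7: not dominated.
Opt8: dominated by Opt7 (rent 1854≤3390, commute 7≤11, size 1312≥1127).
Opt9: not dominated.
Opt10: not dominated (best commute).
Pareto-optimal: Opt2, Opt3, Opt6, Opt7, Opt9, Opt10 → 6.

6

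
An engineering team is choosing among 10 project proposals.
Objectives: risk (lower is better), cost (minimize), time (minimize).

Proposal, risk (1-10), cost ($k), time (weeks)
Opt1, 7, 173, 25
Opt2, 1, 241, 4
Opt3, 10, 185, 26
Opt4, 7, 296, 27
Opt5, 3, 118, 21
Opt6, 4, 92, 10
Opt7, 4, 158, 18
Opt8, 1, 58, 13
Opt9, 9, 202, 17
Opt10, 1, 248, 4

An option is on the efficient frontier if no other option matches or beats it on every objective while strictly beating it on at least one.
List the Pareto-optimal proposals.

Opt1: dominated by Opt5 (risk 3≤7, cost 118≤173, time 21≤25).
Opt2: not dominated.
Opt3: dominated by Opt1 (risk 7≤10, cost 173≤185, time 25≤26).
Opt4: dominated by Opt1 (risk 7≤7, cost 173≤296, time 25≤27).
Opt5: dominated by Opt8 (risk 1≤3, cost 58≤118, time 13≤21).
Opt6: not dominated.
Opt7: dominated by Opt6 (risk 4≤4, cost 92≤158, time 10≤18).
Opt8: not dominated (best cost).
Opt9: dominated by Opt6 (risk 4≤9, cost 92≤202, time 10≤17).
Opt10: dominated by Opt2 (risk 1≤1, cost 241≤248, time 4≤4).

Opt2, Opt6, Opt8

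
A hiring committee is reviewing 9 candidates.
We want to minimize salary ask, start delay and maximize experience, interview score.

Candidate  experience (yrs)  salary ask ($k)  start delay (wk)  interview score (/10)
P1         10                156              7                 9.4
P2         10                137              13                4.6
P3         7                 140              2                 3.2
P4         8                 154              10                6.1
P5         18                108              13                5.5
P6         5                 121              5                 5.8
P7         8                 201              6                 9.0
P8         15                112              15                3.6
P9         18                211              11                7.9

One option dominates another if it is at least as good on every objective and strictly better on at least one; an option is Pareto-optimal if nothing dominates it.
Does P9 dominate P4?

No

P9 vs P4: P9 is worse on salary ask (211 vs 154), so it does not dominate P4.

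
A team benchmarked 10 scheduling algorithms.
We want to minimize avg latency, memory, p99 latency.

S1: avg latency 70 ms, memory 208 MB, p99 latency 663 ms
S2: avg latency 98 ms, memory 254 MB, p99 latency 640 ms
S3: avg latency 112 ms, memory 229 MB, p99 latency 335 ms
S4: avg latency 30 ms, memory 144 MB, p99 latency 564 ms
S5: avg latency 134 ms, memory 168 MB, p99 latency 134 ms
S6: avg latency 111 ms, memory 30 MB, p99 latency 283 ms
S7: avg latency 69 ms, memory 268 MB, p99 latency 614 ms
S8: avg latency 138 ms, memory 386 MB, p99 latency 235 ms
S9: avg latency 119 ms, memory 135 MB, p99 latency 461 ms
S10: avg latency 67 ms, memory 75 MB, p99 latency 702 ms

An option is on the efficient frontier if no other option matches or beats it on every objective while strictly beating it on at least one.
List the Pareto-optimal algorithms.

S4, S5, S6, S10

S1: dominated by S4 (avg latency 30≤70, memory 144≤208, p99 latency 564≤663).
S2: dominated by S4 (avg latency 30≤98, memory 144≤254, p99 latency 564≤640).
S3: dominated by S6 (avg latency 111≤112, memory 30≤229, p99 latency 283≤335).
S4: not dominated (best avg latency).
S5: not dominated (best p99 latency).
S6: not dominated (best memory).
S7: dominated by S4 (avg latency 30≤69, memory 144≤268, p99 latency 564≤614).
S8: dominated by S5 (avg latency 134≤138, memory 168≤386, p99 latency 134≤235).
S9: dominated by S6 (avg latency 111≤119, memory 30≤135, p99 latency 283≤461).
S10: not dominated.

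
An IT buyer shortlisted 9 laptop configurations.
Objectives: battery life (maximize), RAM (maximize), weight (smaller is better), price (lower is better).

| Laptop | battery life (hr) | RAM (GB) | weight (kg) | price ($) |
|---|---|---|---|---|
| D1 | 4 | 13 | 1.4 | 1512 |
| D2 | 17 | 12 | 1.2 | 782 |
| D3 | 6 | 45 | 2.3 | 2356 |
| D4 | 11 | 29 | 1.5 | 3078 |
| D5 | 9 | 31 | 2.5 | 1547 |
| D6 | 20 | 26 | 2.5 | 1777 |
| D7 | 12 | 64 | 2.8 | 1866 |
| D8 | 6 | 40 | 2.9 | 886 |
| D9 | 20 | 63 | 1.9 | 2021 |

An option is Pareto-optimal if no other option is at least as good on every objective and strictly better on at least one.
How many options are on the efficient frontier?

D1: not dominated.
D2: not dominated (best weight).
D3: dominated by D9 (battery life 20≥6, RAM 63≥45, weight 1.9≤2.3, price 2021≤2356).
D4: not dominated.
D5: not dominated.
D6: not dominated.
D7: not dominated (best RAM).
D8: not dominated.
D9: not dominated.
Pareto-optimal: D1, D2, D4, D5, D6, D7, D8, D9 → 8.

8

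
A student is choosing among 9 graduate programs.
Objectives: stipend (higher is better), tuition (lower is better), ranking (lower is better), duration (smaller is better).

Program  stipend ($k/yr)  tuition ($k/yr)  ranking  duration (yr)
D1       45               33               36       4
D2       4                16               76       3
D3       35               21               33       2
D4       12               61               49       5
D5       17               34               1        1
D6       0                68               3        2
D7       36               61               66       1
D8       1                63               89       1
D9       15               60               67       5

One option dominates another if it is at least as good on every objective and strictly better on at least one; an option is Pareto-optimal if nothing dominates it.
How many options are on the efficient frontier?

D1: not dominated (best stipend).
D2: not dominated (best tuition).
D3: not dominated.
D4: dominated by D1 (stipend 45≥12, tuition 33≤61, ranking 36≤49, duration 4≤5).
D5: not dominated (best ranking).
D6: dominated by D5 (stipend 17≥0, tuition 34≤68, ranking 1≤3, duration 1≤2).
D7: not dominated.
D8: dominated by D5 (stipend 17≥1, tuition 34≤63, ranking 1≤89, duration 1≤1).
D9: dominated by D1 (stipend 45≥15, tuition 33≤60, ranking 36≤67, duration 4≤5).
Pareto-optimal: D1, D2, D3, D5, D7 → 5.

5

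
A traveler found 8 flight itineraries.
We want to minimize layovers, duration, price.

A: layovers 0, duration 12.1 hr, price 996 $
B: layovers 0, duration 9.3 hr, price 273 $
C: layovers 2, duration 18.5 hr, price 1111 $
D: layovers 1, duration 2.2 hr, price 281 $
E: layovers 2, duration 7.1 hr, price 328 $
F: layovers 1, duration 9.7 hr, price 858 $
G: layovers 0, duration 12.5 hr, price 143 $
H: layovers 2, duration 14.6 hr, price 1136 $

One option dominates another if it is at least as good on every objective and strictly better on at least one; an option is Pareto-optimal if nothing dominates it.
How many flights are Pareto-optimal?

A: dominated by B (layovers 0≤0, duration 9.3≤12.1, price 273≤996).
B: not dominated.
C: dominated by A (layovers 0≤2, duration 12.1≤18.5, price 996≤1111).
D: not dominated (best duration).
E: dominated by D (layovers 1≤2, duration 2.2≤7.1, price 281≤328).
F: dominated by B (layovers 0≤1, duration 9.3≤9.7, price 273≤858).
G: not dominated (best price).
H: dominated by A (layovers 0≤2, duration 12.1≤14.6, price 996≤1136).
Pareto-optimal: B, D, G → 3.

3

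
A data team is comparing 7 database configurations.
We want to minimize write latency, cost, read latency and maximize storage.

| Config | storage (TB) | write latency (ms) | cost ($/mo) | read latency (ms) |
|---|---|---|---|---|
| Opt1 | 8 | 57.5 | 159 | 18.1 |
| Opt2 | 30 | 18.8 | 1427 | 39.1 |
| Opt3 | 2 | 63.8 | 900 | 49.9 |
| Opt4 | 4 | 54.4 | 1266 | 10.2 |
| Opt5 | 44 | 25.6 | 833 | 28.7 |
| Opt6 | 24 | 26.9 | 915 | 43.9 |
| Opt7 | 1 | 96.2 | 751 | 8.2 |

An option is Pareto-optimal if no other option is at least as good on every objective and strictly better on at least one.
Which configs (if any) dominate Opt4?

none

Opt1: worse on write latency (57.5 vs 54.4).
Opt2: worse on cost (1427 vs 1266).
Opt3: worse on storage (2 vs 4).
Opt5: worse on read latency (28.7 vs 10.2).
Opt6: worse on read latency (43.9 vs 10.2).
Opt7: worse on storage (1 vs 4).
No option dominates Opt4.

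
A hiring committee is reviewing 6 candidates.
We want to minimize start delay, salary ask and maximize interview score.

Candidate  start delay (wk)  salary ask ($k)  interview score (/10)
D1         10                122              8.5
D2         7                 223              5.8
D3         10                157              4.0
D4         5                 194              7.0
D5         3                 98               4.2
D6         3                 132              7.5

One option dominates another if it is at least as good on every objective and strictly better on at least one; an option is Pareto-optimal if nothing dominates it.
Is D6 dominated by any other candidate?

D1: worse on start delay (10 vs 3).
D2: worse on start delay (7 vs 3).
D3: worse on start delay (10 vs 3).
D4: worse on start delay (5 vs 3).
D5: worse on interview score (4.2 vs 7.5).
No option is at least as good as D6 on every objective and strictly better on one.

No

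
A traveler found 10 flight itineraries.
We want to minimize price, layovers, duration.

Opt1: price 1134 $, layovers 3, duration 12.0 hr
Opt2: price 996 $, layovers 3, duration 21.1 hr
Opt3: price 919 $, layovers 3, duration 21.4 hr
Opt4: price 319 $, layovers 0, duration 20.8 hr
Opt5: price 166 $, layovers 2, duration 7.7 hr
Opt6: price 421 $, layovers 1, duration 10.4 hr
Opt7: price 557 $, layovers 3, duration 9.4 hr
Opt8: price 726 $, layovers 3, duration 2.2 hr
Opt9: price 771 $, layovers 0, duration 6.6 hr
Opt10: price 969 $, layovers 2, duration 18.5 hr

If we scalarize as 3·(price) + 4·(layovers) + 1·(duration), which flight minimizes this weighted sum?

Opt5

Opt1: 3·1134 + 4·3 + 1·12.0 = 3426.0
Opt2: 3·996 + 4·3 + 1·21.1 = 3021.1
Opt3: 3·919 + 4·3 + 1·21.4 = 2790.4
Opt4: 3·319 + 4·0 + 1·20.8 = 977.8
Opt5: 3·166 + 4·2 + 1·7.7 = 513.7
Opt6: 3·421 + 4·1 + 1·10.4 = 1277.4
Opt7: 3·557 + 4·3 + 1·9.4 = 1692.4
Opt8: 3·726 + 4·3 + 1·2.2 = 2192.2
Opt9: 3·771 + 4·0 + 1·6.6 = 2319.6
Opt10: 3·969 + 4·2 + 1·18.5 = 2933.5
Lowest: Opt5 at 513.7.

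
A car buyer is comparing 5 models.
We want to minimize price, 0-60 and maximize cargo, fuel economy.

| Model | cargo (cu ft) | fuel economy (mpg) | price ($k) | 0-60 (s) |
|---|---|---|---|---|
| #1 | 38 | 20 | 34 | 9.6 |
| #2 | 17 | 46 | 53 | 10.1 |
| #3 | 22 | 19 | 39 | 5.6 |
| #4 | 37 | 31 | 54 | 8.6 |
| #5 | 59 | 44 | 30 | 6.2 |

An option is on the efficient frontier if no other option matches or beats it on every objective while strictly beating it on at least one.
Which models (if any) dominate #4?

#5

#5: cargo 59≥37, fuel economy 44≥31, price 30≤54, 0-60 6.2≤8.6 — dominates #4.
Others (#1, #2, #3) are each worse than #4 on at least one objective.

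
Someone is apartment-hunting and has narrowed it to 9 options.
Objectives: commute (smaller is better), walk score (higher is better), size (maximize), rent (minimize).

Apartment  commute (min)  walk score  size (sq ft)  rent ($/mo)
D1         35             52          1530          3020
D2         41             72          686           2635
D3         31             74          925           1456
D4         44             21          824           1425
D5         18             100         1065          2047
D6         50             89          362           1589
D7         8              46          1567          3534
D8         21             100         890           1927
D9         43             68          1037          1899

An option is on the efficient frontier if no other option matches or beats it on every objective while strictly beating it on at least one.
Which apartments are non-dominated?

D1, D3, D4, D5, D6, D7, D8, D9

D1: not dominated.
D2: dominated by D3 (commute 31≤41, walk score 74≥72, size 925≥686, rent 1456≤2635).
D3: not dominated.
D4: not dominated (best rent).
D5: not dominated.
D6: not dominated.
D7: not dominated (best commute).
D8: not dominated.
D9: not dominated.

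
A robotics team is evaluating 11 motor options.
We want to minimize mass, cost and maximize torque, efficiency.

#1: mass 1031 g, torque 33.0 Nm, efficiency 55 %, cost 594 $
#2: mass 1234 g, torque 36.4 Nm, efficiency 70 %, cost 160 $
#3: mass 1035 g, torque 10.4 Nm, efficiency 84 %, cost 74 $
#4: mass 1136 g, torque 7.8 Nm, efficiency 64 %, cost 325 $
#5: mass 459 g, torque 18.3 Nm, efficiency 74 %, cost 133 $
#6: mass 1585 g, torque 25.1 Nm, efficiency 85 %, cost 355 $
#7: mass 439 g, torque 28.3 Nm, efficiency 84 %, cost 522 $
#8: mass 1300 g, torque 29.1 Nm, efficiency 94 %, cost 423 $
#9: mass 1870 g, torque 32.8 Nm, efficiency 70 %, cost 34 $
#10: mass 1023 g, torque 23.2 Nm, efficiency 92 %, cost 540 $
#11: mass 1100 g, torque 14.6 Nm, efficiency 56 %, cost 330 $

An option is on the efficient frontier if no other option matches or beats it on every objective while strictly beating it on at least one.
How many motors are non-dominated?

#1: not dominated.
#2: not dominated (best torque).
#3: not dominated.
#4: dominated by #3 (mass 1035≤1136, torque 10.4≥7.8, efficiency 84≥64, cost 74≤325).
#5: not dominated.
#6: not dominated.
#7: not dominated (best mass).
#8: not dominated (best efficiency).
#9: not dominated (best cost).
#10: not dominated.
#11: dominated by #5 (mass 459≤1100, torque 18.3≥14.6, efficiency 74≥56, cost 133≤330).
Pareto-optimal: #1, #2, #3, #5, #6, #7, #8, #9, #10 → 9.

9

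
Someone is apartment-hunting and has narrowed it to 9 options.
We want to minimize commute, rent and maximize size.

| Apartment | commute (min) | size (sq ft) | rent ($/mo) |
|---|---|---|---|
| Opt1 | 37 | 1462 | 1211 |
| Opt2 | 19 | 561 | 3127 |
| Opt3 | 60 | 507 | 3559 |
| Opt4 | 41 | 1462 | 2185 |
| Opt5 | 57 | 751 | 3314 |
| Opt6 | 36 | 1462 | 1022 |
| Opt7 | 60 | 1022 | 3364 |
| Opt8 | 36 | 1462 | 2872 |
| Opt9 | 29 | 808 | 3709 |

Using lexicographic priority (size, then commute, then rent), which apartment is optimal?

Opt6

First maximize size: best is 1462, kept {Opt1, Opt4, Opt6, Opt8}.
Then minimize commute: best is 36, kept {Opt6, Opt8}.
Then minimize rent: best is 1022, kept {Opt6}.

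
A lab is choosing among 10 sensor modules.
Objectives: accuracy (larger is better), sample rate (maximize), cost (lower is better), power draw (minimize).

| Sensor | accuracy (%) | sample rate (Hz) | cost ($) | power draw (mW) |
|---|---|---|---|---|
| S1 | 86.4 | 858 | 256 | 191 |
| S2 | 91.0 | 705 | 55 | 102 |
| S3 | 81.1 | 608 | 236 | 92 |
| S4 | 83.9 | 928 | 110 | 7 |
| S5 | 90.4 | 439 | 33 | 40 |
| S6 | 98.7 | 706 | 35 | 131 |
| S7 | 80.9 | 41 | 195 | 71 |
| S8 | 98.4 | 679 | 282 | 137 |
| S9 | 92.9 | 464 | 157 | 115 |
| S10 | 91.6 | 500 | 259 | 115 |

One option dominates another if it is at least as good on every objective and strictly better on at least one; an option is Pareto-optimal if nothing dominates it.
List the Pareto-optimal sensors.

S1, S2, S4, S5, S6, S9, S10

S1: not dominated.
S2: not dominated.
S3: dominated by S4 (accuracy 83.9≥81.1, sample rate 928≥608, cost 110≤236, power draw 7≤92).
S4: not dominated (best sample rate).
S5: not dominated (best cost).
S6: not dominated (best accuracy).
S7: dominated by S4 (accuracy 83.9≥80.9, sample rate 928≥41, cost 110≤195, power draw 7≤71).
S8: dominated by S6 (accuracy 98.7≥98.4, sample rate 706≥679, cost 35≤282, power draw 131≤137).
S9: not dominated.
S10: not dominated.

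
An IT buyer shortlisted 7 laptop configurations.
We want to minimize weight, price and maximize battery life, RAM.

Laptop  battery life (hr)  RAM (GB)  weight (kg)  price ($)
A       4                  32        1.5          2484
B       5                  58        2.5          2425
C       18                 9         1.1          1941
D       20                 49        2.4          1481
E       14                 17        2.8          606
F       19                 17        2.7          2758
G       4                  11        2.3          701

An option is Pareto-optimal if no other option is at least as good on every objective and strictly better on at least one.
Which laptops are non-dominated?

A: not dominated.
B: not dominated (best RAM).
C: not dominated (best weight).
D: not dominated (best battery life).
E: not dominated (best price).
F: dominated by D (battery life 20≥19, RAM 49≥17, weight 2.4≤2.7, price 1481≤2758).
G: not dominated.

A, B, C, D, E, G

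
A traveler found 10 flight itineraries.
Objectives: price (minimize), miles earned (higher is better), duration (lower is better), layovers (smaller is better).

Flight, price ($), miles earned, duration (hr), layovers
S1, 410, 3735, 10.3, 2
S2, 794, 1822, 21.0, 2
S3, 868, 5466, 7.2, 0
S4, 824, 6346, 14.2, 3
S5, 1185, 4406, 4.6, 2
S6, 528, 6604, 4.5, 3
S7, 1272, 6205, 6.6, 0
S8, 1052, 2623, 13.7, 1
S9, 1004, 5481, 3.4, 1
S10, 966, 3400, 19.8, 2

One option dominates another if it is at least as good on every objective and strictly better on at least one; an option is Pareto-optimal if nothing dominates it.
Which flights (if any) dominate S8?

S3: price 868≤1052, miles earned 5466≥2623, duration 7.2≤13.7, layovers 0≤1 — dominates S8.
S9: price 1004≤1052, miles earned 5481≥2623, duration 3.4≤13.7, layovers 1≤1 — dominates S8.
Others (S1, S2, S4, S5, S6, S7, S10) are each worse than S8 on at least one objective.

S3, S9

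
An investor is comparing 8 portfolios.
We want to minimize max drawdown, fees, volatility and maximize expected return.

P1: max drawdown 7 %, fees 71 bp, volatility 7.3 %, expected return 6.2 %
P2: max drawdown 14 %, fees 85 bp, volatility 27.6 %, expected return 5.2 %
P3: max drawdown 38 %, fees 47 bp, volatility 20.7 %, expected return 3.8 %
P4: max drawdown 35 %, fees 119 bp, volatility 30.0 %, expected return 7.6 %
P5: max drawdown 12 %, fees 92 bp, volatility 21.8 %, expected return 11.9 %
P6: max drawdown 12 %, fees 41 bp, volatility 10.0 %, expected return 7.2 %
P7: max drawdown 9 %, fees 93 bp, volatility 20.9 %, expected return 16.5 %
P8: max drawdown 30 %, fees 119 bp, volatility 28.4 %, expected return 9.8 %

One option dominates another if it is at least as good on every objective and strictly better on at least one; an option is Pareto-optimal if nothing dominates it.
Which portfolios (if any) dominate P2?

P1: max drawdown 7≤14, fees 71≤85, volatility 7.3≤27.6, expected return 6.2≥5.2 — dominates P2.
P6: max drawdown 12≤14, fees 41≤85, volatility 10.0≤27.6, expected return 7.2≥5.2 — dominates P2.
Others (P3, P4, P5, P7, P8) are each worse than P2 on at least one objective.

P1, P6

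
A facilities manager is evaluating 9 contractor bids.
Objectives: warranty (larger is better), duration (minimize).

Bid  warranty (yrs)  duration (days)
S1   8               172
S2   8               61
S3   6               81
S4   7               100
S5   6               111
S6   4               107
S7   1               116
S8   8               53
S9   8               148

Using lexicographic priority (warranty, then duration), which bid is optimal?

S8

First maximize warranty: best is 8, kept {S1, S2, S8, S9}.
Then minimize duration: best is 53, kept {S8}.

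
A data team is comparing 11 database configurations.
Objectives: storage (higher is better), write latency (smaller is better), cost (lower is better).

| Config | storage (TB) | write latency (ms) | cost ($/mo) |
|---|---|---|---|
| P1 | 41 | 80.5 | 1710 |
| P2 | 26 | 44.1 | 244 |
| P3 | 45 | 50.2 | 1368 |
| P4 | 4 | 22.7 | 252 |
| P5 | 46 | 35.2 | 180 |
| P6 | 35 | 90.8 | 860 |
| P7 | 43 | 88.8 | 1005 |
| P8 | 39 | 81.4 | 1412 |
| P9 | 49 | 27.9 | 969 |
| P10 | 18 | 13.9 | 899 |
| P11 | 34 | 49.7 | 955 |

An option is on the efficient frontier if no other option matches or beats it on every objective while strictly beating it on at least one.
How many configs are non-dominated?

P1: dominated by P3 (storage 45≥41, write latency 50.2≤80.5, cost 1368≤1710).
P2: dominated by P5 (storage 46≥26, write latency 35.2≤44.1, cost 180≤244).
P3: dominated by P5 (storage 46≥45, write latency 35.2≤50.2, cost 180≤1368).
P4: not dominated.
P5: not dominated (best cost).
P6: dominated by P5 (storage 46≥35, write latency 35.2≤90.8, cost 180≤860).
P7: dominated by P5 (storage 46≥43, write latency 35.2≤88.8, cost 180≤1005).
P8: dominated by P3 (storage 45≥39, write latency 50.2≤81.4, cost 1368≤1412).
P9: not dominated (best storage).
P10: not dominated (best write latency).
P11: dominated by P5 (storage 46≥34, write latency 35.2≤49.7, cost 180≤955).
Pareto-optimal: P4, P5, P9, P10 → 4.

4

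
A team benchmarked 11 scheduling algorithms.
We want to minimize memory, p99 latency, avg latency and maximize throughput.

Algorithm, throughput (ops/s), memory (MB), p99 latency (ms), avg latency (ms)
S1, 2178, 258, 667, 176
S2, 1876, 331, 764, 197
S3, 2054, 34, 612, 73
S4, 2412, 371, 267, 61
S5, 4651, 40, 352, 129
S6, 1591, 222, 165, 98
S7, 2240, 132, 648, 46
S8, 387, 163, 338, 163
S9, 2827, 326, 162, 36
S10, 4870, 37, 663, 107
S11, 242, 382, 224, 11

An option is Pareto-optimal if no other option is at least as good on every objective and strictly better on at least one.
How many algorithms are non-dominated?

S1: dominated by S5 (throughput 4651≥2178, memory 40≤258, p99 latency 352≤667, avg latency 129≤176).
S2: dominated by S1 (throughput 2178≥1876, memory 258≤331, p99 latency 667≤764, avg latency 176≤197).
S3: not dominated (best memory).
S4: dominated by S9 (throughput 2827≥2412, memory 326≤371, p99 latency 162≤267, avg latency 36≤61).
S5: not dominated.
S6: not dominated.
S7: not dominated.
S8: not dominated.
S9: not dominated (best p99 latency).
S10: not dominated (best throughput).
S11: not dominated (best avg latency).
Pareto-optimal: S3, S5, S6, S7, S8, S9, S10, S11 → 8.

8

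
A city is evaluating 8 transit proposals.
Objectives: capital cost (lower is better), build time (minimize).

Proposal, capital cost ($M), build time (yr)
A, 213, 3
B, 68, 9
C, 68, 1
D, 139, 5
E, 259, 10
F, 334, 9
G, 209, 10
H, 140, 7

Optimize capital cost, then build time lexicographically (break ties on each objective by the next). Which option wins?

C

First minimize capital cost: best is 68, kept {B, C}.
Then minimize build time: best is 1, kept {C}.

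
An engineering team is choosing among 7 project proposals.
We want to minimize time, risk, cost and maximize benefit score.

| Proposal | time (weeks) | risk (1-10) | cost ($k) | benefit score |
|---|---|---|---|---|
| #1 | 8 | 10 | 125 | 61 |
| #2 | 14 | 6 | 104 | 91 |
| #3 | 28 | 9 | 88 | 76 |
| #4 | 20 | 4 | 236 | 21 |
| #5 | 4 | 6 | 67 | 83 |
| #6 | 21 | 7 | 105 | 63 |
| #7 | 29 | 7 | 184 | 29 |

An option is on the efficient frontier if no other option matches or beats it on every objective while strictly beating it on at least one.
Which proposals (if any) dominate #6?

#2, #5

#2: time 14≤21, risk 6≤7, cost 104≤105, benefit score 91≥63 — dominates #6.
#5: time 4≤21, risk 6≤7, cost 67≤105, benefit score 83≥63 — dominates #6.
Others (#1, #3, #4, #7) are each worse than #6 on at least one objective.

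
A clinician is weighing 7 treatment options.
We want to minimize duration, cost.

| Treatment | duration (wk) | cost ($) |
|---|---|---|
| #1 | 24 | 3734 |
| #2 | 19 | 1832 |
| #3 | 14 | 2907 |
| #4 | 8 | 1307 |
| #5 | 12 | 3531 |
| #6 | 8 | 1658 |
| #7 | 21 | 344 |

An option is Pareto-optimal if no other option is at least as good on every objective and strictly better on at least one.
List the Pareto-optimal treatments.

#1: dominated by #2 (duration 19≤24, cost 1832≤3734).
#2: dominated by #4 (duration 8≤19, cost 1307≤1832).
#3: dominated by #4 (duration 8≤14, cost 1307≤2907).
#4: not dominated.
#5: dominated by #4 (duration 8≤12, cost 1307≤3531).
#6: dominated by #4 (duration 8≤8, cost 1307≤1658).
#7: not dominated (best cost).

#4, #7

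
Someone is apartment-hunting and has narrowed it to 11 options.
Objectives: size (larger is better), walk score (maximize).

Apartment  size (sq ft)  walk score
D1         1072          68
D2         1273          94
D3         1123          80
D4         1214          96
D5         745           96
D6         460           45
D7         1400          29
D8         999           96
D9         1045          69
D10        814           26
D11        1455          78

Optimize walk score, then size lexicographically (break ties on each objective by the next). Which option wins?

First maximize walk score: best is 96, kept {D4, D5, D8}.
Then maximize size: best is 1214, kept {D4}.

D4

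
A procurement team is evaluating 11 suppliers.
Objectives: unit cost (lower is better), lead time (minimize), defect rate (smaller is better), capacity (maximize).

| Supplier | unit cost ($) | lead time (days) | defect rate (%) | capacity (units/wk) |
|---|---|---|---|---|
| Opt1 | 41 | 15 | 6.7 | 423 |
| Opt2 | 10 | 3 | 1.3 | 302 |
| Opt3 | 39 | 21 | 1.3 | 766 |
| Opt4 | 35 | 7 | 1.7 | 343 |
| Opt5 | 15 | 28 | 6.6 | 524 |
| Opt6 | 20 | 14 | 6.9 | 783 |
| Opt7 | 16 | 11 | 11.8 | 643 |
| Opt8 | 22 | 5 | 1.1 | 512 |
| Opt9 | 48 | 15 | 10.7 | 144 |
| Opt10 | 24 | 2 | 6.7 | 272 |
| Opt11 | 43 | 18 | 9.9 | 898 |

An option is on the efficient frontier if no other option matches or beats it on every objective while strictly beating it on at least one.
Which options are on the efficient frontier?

Opt2, Opt3, Opt5, Opt6, Opt7, Opt8, Opt10, Opt11

Opt1: dominated by Opt8 (unit cost 22≤41, lead time 5≤15, defect rate 1.1≤6.7, capacity 512≥423).
Opt2: not dominated (best unit cost).
Opt3: not dominated.
Opt4: dominated by Opt8 (unit cost 22≤35, lead time 5≤7, defect rate 1.1≤1.7, capacity 512≥343).
Opt5: not dominated.
Opt6: not dominated.
Opt7: not dominated.
Opt8: not dominated (best defect rate).
Opt9: dominated by Opt1 (unit cost 41≤48, lead time 15≤15, defect rate 6.7≤10.7, capacity 423≥144).
Opt10: not dominated (best lead time).
Opt11: not dominated (best capacity).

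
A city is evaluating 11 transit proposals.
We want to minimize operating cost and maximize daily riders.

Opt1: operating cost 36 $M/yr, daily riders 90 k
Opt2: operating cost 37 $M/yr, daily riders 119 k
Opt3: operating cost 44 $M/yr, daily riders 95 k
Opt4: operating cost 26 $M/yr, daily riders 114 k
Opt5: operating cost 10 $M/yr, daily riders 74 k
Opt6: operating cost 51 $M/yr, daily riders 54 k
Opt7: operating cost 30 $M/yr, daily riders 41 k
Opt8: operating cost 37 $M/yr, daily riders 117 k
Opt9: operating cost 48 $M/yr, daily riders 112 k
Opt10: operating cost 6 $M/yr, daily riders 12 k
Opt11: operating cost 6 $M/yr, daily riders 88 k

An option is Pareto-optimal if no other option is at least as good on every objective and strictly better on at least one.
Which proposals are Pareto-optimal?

Opt2, Opt4, Opt11

Opt1: dominated by Opt4 (operating cost 26≤36, daily riders 114≥90).
Opt2: not dominated (best daily riders).
Opt3: dominated by Opt2 (operating cost 37≤44, daily riders 119≥95).
Opt4: not dominated.
Opt5: dominated by Opt11 (operating cost 6≤10, daily riders 88≥74).
Opt6: dominated by Opt1 (operating cost 36≤51, daily riders 90≥54).
Opt7: dominated by Opt4 (operating cost 26≤30, daily riders 114≥41).
Opt8: dominated by Opt2 (operating cost 37≤37, daily riders 119≥117).
Opt9: dominated by Opt2 (operating cost 37≤48, daily riders 119≥112).
Opt10: dominated by Opt11 (operating cost 6≤6, daily riders 88≥12).
Opt11: not dominated.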